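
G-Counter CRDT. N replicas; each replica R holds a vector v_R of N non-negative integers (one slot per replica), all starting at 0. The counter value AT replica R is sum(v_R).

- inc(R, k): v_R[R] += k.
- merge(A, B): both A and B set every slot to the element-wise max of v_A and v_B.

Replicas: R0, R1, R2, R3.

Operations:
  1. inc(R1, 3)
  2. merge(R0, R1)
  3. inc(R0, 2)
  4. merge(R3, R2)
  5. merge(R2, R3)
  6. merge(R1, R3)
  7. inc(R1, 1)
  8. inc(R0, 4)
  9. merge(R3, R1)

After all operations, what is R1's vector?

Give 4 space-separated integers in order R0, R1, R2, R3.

Op 1: inc R1 by 3 -> R1=(0,3,0,0) value=3
Op 2: merge R0<->R1 -> R0=(0,3,0,0) R1=(0,3,0,0)
Op 3: inc R0 by 2 -> R0=(2,3,0,0) value=5
Op 4: merge R3<->R2 -> R3=(0,0,0,0) R2=(0,0,0,0)
Op 5: merge R2<->R3 -> R2=(0,0,0,0) R3=(0,0,0,0)
Op 6: merge R1<->R3 -> R1=(0,3,0,0) R3=(0,3,0,0)
Op 7: inc R1 by 1 -> R1=(0,4,0,0) value=4
Op 8: inc R0 by 4 -> R0=(6,3,0,0) value=9
Op 9: merge R3<->R1 -> R3=(0,4,0,0) R1=(0,4,0,0)

Answer: 0 4 0 0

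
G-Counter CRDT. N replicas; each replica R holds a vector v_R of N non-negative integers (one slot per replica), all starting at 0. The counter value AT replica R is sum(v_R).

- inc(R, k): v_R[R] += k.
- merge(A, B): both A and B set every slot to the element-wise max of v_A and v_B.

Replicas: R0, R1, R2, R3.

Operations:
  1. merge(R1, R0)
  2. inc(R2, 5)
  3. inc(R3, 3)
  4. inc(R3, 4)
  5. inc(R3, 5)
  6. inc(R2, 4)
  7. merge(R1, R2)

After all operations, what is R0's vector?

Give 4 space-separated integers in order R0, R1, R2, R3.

Answer: 0 0 0 0

Derivation:
Op 1: merge R1<->R0 -> R1=(0,0,0,0) R0=(0,0,0,0)
Op 2: inc R2 by 5 -> R2=(0,0,5,0) value=5
Op 3: inc R3 by 3 -> R3=(0,0,0,3) value=3
Op 4: inc R3 by 4 -> R3=(0,0,0,7) value=7
Op 5: inc R3 by 5 -> R3=(0,0,0,12) value=12
Op 6: inc R2 by 4 -> R2=(0,0,9,0) value=9
Op 7: merge R1<->R2 -> R1=(0,0,9,0) R2=(0,0,9,0)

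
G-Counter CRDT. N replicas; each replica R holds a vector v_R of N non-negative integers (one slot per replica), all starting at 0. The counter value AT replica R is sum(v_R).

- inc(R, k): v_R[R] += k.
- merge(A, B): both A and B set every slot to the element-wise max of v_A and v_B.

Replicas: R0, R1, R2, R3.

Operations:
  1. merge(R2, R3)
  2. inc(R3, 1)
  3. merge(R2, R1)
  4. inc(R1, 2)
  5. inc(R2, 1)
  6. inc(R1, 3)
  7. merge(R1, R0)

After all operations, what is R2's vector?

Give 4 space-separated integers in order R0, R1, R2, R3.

Op 1: merge R2<->R3 -> R2=(0,0,0,0) R3=(0,0,0,0)
Op 2: inc R3 by 1 -> R3=(0,0,0,1) value=1
Op 3: merge R2<->R1 -> R2=(0,0,0,0) R1=(0,0,0,0)
Op 4: inc R1 by 2 -> R1=(0,2,0,0) value=2
Op 5: inc R2 by 1 -> R2=(0,0,1,0) value=1
Op 6: inc R1 by 3 -> R1=(0,5,0,0) value=5
Op 7: merge R1<->R0 -> R1=(0,5,0,0) R0=(0,5,0,0)

Answer: 0 0 1 0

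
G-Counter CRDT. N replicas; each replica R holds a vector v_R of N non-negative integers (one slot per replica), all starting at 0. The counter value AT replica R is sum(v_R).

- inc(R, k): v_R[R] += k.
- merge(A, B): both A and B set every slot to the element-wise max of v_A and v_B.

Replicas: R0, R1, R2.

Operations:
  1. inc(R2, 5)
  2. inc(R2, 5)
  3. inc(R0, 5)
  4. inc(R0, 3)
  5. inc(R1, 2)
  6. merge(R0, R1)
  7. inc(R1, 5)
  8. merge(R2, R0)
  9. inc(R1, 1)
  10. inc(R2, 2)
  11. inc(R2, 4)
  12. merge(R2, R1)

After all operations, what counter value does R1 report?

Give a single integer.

Answer: 32

Derivation:
Op 1: inc R2 by 5 -> R2=(0,0,5) value=5
Op 2: inc R2 by 5 -> R2=(0,0,10) value=10
Op 3: inc R0 by 5 -> R0=(5,0,0) value=5
Op 4: inc R0 by 3 -> R0=(8,0,0) value=8
Op 5: inc R1 by 2 -> R1=(0,2,0) value=2
Op 6: merge R0<->R1 -> R0=(8,2,0) R1=(8,2,0)
Op 7: inc R1 by 5 -> R1=(8,7,0) value=15
Op 8: merge R2<->R0 -> R2=(8,2,10) R0=(8,2,10)
Op 9: inc R1 by 1 -> R1=(8,8,0) value=16
Op 10: inc R2 by 2 -> R2=(8,2,12) value=22
Op 11: inc R2 by 4 -> R2=(8,2,16) value=26
Op 12: merge R2<->R1 -> R2=(8,8,16) R1=(8,8,16)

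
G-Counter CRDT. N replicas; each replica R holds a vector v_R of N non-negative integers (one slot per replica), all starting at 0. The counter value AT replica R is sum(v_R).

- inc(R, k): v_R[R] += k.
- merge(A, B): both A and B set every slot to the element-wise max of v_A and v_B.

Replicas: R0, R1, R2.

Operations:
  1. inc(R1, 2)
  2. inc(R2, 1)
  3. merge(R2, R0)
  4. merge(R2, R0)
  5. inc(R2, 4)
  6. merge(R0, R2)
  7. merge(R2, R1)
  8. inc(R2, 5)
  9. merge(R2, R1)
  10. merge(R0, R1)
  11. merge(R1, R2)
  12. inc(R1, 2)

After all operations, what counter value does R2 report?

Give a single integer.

Op 1: inc R1 by 2 -> R1=(0,2,0) value=2
Op 2: inc R2 by 1 -> R2=(0,0,1) value=1
Op 3: merge R2<->R0 -> R2=(0,0,1) R0=(0,0,1)
Op 4: merge R2<->R0 -> R2=(0,0,1) R0=(0,0,1)
Op 5: inc R2 by 4 -> R2=(0,0,5) value=5
Op 6: merge R0<->R2 -> R0=(0,0,5) R2=(0,0,5)
Op 7: merge R2<->R1 -> R2=(0,2,5) R1=(0,2,5)
Op 8: inc R2 by 5 -> R2=(0,2,10) value=12
Op 9: merge R2<->R1 -> R2=(0,2,10) R1=(0,2,10)
Op 10: merge R0<->R1 -> R0=(0,2,10) R1=(0,2,10)
Op 11: merge R1<->R2 -> R1=(0,2,10) R2=(0,2,10)
Op 12: inc R1 by 2 -> R1=(0,4,10) value=14

Answer: 12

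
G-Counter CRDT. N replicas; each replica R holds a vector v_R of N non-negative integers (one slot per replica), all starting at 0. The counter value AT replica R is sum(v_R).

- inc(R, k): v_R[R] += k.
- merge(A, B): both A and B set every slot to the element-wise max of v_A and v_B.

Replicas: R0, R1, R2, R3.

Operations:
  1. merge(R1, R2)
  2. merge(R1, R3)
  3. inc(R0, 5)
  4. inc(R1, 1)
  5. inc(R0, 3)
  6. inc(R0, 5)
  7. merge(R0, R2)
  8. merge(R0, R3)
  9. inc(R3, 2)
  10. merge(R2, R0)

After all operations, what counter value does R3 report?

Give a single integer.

Answer: 15

Derivation:
Op 1: merge R1<->R2 -> R1=(0,0,0,0) R2=(0,0,0,0)
Op 2: merge R1<->R3 -> R1=(0,0,0,0) R3=(0,0,0,0)
Op 3: inc R0 by 5 -> R0=(5,0,0,0) value=5
Op 4: inc R1 by 1 -> R1=(0,1,0,0) value=1
Op 5: inc R0 by 3 -> R0=(8,0,0,0) value=8
Op 6: inc R0 by 5 -> R0=(13,0,0,0) value=13
Op 7: merge R0<->R2 -> R0=(13,0,0,0) R2=(13,0,0,0)
Op 8: merge R0<->R3 -> R0=(13,0,0,0) R3=(13,0,0,0)
Op 9: inc R3 by 2 -> R3=(13,0,0,2) value=15
Op 10: merge R2<->R0 -> R2=(13,0,0,0) R0=(13,0,0,0)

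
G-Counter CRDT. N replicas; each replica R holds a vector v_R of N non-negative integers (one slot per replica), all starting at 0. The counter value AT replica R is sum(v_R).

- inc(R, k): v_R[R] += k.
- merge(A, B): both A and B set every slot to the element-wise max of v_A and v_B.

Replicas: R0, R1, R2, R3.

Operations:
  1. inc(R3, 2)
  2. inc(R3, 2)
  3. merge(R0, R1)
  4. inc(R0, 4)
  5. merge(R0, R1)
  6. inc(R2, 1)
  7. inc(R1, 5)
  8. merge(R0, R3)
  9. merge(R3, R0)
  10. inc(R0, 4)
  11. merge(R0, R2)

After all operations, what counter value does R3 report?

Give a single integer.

Answer: 8

Derivation:
Op 1: inc R3 by 2 -> R3=(0,0,0,2) value=2
Op 2: inc R3 by 2 -> R3=(0,0,0,4) value=4
Op 3: merge R0<->R1 -> R0=(0,0,0,0) R1=(0,0,0,0)
Op 4: inc R0 by 4 -> R0=(4,0,0,0) value=4
Op 5: merge R0<->R1 -> R0=(4,0,0,0) R1=(4,0,0,0)
Op 6: inc R2 by 1 -> R2=(0,0,1,0) value=1
Op 7: inc R1 by 5 -> R1=(4,5,0,0) value=9
Op 8: merge R0<->R3 -> R0=(4,0,0,4) R3=(4,0,0,4)
Op 9: merge R3<->R0 -> R3=(4,0,0,4) R0=(4,0,0,4)
Op 10: inc R0 by 4 -> R0=(8,0,0,4) value=12
Op 11: merge R0<->R2 -> R0=(8,0,1,4) R2=(8,0,1,4)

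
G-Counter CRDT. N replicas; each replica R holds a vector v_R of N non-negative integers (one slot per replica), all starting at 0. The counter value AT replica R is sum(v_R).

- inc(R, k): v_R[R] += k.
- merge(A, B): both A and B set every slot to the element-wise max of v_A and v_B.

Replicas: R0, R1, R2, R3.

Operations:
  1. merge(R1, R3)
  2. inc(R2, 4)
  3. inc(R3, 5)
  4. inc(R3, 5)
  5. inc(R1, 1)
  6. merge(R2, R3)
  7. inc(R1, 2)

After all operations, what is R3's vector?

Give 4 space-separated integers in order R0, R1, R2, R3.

Answer: 0 0 4 10

Derivation:
Op 1: merge R1<->R3 -> R1=(0,0,0,0) R3=(0,0,0,0)
Op 2: inc R2 by 4 -> R2=(0,0,4,0) value=4
Op 3: inc R3 by 5 -> R3=(0,0,0,5) value=5
Op 4: inc R3 by 5 -> R3=(0,0,0,10) value=10
Op 5: inc R1 by 1 -> R1=(0,1,0,0) value=1
Op 6: merge R2<->R3 -> R2=(0,0,4,10) R3=(0,0,4,10)
Op 7: inc R1 by 2 -> R1=(0,3,0,0) value=3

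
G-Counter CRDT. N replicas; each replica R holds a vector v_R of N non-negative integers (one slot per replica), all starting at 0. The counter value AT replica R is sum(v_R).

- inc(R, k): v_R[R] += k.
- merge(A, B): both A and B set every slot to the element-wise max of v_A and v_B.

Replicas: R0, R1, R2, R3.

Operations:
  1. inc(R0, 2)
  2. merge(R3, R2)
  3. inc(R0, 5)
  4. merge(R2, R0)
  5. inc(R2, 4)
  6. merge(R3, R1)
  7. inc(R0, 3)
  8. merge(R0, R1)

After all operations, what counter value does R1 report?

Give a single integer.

Answer: 10

Derivation:
Op 1: inc R0 by 2 -> R0=(2,0,0,0) value=2
Op 2: merge R3<->R2 -> R3=(0,0,0,0) R2=(0,0,0,0)
Op 3: inc R0 by 5 -> R0=(7,0,0,0) value=7
Op 4: merge R2<->R0 -> R2=(7,0,0,0) R0=(7,0,0,0)
Op 5: inc R2 by 4 -> R2=(7,0,4,0) value=11
Op 6: merge R3<->R1 -> R3=(0,0,0,0) R1=(0,0,0,0)
Op 7: inc R0 by 3 -> R0=(10,0,0,0) value=10
Op 8: merge R0<->R1 -> R0=(10,0,0,0) R1=(10,0,0,0)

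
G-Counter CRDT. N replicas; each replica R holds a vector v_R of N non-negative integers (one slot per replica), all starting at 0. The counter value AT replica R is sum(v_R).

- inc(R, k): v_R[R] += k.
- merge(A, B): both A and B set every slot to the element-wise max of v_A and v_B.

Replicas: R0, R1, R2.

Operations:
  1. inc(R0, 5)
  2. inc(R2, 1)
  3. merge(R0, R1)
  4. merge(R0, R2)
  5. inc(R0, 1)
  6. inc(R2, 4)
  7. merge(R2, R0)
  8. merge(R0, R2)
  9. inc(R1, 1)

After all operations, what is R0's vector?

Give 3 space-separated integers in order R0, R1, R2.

Op 1: inc R0 by 5 -> R0=(5,0,0) value=5
Op 2: inc R2 by 1 -> R2=(0,0,1) value=1
Op 3: merge R0<->R1 -> R0=(5,0,0) R1=(5,0,0)
Op 4: merge R0<->R2 -> R0=(5,0,1) R2=(5,0,1)
Op 5: inc R0 by 1 -> R0=(6,0,1) value=7
Op 6: inc R2 by 4 -> R2=(5,0,5) value=10
Op 7: merge R2<->R0 -> R2=(6,0,5) R0=(6,0,5)
Op 8: merge R0<->R2 -> R0=(6,0,5) R2=(6,0,5)
Op 9: inc R1 by 1 -> R1=(5,1,0) value=6

Answer: 6 0 5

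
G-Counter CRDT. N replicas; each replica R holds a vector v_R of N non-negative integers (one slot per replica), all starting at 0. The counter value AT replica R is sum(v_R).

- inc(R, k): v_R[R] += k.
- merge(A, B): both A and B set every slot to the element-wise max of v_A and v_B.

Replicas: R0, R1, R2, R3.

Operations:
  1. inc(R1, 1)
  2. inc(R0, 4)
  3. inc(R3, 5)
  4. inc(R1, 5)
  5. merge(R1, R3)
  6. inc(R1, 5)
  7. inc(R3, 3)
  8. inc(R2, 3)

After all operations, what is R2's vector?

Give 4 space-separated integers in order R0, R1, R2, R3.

Op 1: inc R1 by 1 -> R1=(0,1,0,0) value=1
Op 2: inc R0 by 4 -> R0=(4,0,0,0) value=4
Op 3: inc R3 by 5 -> R3=(0,0,0,5) value=5
Op 4: inc R1 by 5 -> R1=(0,6,0,0) value=6
Op 5: merge R1<->R3 -> R1=(0,6,0,5) R3=(0,6,0,5)
Op 6: inc R1 by 5 -> R1=(0,11,0,5) value=16
Op 7: inc R3 by 3 -> R3=(0,6,0,8) value=14
Op 8: inc R2 by 3 -> R2=(0,0,3,0) value=3

Answer: 0 0 3 0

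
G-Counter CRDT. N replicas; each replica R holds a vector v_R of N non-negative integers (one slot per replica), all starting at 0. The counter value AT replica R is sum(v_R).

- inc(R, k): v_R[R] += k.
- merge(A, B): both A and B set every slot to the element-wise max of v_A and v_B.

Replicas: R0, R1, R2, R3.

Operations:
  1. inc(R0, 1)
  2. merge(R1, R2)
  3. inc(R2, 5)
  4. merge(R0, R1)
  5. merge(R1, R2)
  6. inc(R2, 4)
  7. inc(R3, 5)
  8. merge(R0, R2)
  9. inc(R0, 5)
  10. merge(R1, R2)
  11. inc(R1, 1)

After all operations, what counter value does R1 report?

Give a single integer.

Op 1: inc R0 by 1 -> R0=(1,0,0,0) value=1
Op 2: merge R1<->R2 -> R1=(0,0,0,0) R2=(0,0,0,0)
Op 3: inc R2 by 5 -> R2=(0,0,5,0) value=5
Op 4: merge R0<->R1 -> R0=(1,0,0,0) R1=(1,0,0,0)
Op 5: merge R1<->R2 -> R1=(1,0,5,0) R2=(1,0,5,0)
Op 6: inc R2 by 4 -> R2=(1,0,9,0) value=10
Op 7: inc R3 by 5 -> R3=(0,0,0,5) value=5
Op 8: merge R0<->R2 -> R0=(1,0,9,0) R2=(1,0,9,0)
Op 9: inc R0 by 5 -> R0=(6,0,9,0) value=15
Op 10: merge R1<->R2 -> R1=(1,0,9,0) R2=(1,0,9,0)
Op 11: inc R1 by 1 -> R1=(1,1,9,0) value=11

Answer: 11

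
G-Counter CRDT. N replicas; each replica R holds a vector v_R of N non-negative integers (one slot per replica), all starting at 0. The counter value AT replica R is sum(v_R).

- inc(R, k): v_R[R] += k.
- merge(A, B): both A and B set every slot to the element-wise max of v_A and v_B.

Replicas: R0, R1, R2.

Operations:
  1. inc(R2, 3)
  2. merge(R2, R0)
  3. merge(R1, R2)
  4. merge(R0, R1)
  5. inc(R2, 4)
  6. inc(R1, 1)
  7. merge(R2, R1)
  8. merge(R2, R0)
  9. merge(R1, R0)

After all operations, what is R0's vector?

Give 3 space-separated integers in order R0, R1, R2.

Op 1: inc R2 by 3 -> R2=(0,0,3) value=3
Op 2: merge R2<->R0 -> R2=(0,0,3) R0=(0,0,3)
Op 3: merge R1<->R2 -> R1=(0,0,3) R2=(0,0,3)
Op 4: merge R0<->R1 -> R0=(0,0,3) R1=(0,0,3)
Op 5: inc R2 by 4 -> R2=(0,0,7) value=7
Op 6: inc R1 by 1 -> R1=(0,1,3) value=4
Op 7: merge R2<->R1 -> R2=(0,1,7) R1=(0,1,7)
Op 8: merge R2<->R0 -> R2=(0,1,7) R0=(0,1,7)
Op 9: merge R1<->R0 -> R1=(0,1,7) R0=(0,1,7)

Answer: 0 1 7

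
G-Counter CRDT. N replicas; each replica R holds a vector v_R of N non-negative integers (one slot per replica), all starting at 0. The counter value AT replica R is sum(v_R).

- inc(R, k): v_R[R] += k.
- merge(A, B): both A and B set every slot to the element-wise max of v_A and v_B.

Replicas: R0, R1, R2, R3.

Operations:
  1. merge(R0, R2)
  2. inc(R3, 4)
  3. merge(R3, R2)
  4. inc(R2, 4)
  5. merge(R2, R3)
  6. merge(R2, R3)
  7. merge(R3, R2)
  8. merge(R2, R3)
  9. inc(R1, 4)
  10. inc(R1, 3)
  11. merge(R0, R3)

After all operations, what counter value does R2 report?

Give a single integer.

Answer: 8

Derivation:
Op 1: merge R0<->R2 -> R0=(0,0,0,0) R2=(0,0,0,0)
Op 2: inc R3 by 4 -> R3=(0,0,0,4) value=4
Op 3: merge R3<->R2 -> R3=(0,0,0,4) R2=(0,0,0,4)
Op 4: inc R2 by 4 -> R2=(0,0,4,4) value=8
Op 5: merge R2<->R3 -> R2=(0,0,4,4) R3=(0,0,4,4)
Op 6: merge R2<->R3 -> R2=(0,0,4,4) R3=(0,0,4,4)
Op 7: merge R3<->R2 -> R3=(0,0,4,4) R2=(0,0,4,4)
Op 8: merge R2<->R3 -> R2=(0,0,4,4) R3=(0,0,4,4)
Op 9: inc R1 by 4 -> R1=(0,4,0,0) value=4
Op 10: inc R1 by 3 -> R1=(0,7,0,0) value=7
Op 11: merge R0<->R3 -> R0=(0,0,4,4) R3=(0,0,4,4)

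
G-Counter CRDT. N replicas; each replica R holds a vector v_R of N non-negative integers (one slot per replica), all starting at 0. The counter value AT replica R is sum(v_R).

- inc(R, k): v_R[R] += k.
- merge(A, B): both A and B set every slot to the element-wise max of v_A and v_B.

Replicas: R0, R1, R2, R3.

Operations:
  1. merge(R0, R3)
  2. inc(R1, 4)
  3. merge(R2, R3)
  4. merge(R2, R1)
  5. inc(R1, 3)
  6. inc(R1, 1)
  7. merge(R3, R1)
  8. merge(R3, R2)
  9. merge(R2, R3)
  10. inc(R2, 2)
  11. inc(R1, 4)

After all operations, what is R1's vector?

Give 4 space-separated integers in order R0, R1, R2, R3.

Answer: 0 12 0 0

Derivation:
Op 1: merge R0<->R3 -> R0=(0,0,0,0) R3=(0,0,0,0)
Op 2: inc R1 by 4 -> R1=(0,4,0,0) value=4
Op 3: merge R2<->R3 -> R2=(0,0,0,0) R3=(0,0,0,0)
Op 4: merge R2<->R1 -> R2=(0,4,0,0) R1=(0,4,0,0)
Op 5: inc R1 by 3 -> R1=(0,7,0,0) value=7
Op 6: inc R1 by 1 -> R1=(0,8,0,0) value=8
Op 7: merge R3<->R1 -> R3=(0,8,0,0) R1=(0,8,0,0)
Op 8: merge R3<->R2 -> R3=(0,8,0,0) R2=(0,8,0,0)
Op 9: merge R2<->R3 -> R2=(0,8,0,0) R3=(0,8,0,0)
Op 10: inc R2 by 2 -> R2=(0,8,2,0) value=10
Op 11: inc R1 by 4 -> R1=(0,12,0,0) value=12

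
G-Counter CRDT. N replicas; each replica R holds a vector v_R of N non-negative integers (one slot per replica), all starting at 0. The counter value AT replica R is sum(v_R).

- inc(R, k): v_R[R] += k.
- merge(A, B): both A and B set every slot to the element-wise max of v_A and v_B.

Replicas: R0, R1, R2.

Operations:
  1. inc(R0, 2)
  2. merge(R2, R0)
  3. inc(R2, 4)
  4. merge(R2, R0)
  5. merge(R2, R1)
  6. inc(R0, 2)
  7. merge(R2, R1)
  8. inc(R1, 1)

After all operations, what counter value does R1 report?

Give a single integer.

Op 1: inc R0 by 2 -> R0=(2,0,0) value=2
Op 2: merge R2<->R0 -> R2=(2,0,0) R0=(2,0,0)
Op 3: inc R2 by 4 -> R2=(2,0,4) value=6
Op 4: merge R2<->R0 -> R2=(2,0,4) R0=(2,0,4)
Op 5: merge R2<->R1 -> R2=(2,0,4) R1=(2,0,4)
Op 6: inc R0 by 2 -> R0=(4,0,4) value=8
Op 7: merge R2<->R1 -> R2=(2,0,4) R1=(2,0,4)
Op 8: inc R1 by 1 -> R1=(2,1,4) value=7

Answer: 7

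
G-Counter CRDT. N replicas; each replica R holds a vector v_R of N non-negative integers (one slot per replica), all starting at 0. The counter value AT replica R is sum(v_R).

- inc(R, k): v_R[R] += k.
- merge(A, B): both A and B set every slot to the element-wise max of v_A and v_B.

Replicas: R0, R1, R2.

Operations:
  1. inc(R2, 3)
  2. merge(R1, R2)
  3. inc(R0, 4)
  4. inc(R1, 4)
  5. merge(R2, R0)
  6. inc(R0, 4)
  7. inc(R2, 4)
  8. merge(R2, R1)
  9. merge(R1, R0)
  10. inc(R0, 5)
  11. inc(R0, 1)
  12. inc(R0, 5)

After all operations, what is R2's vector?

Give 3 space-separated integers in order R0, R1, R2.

Answer: 4 4 7

Derivation:
Op 1: inc R2 by 3 -> R2=(0,0,3) value=3
Op 2: merge R1<->R2 -> R1=(0,0,3) R2=(0,0,3)
Op 3: inc R0 by 4 -> R0=(4,0,0) value=4
Op 4: inc R1 by 4 -> R1=(0,4,3) value=7
Op 5: merge R2<->R0 -> R2=(4,0,3) R0=(4,0,3)
Op 6: inc R0 by 4 -> R0=(8,0,3) value=11
Op 7: inc R2 by 4 -> R2=(4,0,7) value=11
Op 8: merge R2<->R1 -> R2=(4,4,7) R1=(4,4,7)
Op 9: merge R1<->R0 -> R1=(8,4,7) R0=(8,4,7)
Op 10: inc R0 by 5 -> R0=(13,4,7) value=24
Op 11: inc R0 by 1 -> R0=(14,4,7) value=25
Op 12: inc R0 by 5 -> R0=(19,4,7) value=30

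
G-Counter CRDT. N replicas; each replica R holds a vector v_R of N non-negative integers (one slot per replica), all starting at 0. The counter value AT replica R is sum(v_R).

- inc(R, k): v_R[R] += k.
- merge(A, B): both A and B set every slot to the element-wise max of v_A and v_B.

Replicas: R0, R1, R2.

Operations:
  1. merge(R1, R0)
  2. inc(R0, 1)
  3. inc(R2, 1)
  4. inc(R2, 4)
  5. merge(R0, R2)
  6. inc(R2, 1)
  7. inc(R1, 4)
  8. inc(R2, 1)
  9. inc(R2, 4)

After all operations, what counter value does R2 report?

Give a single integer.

Answer: 12

Derivation:
Op 1: merge R1<->R0 -> R1=(0,0,0) R0=(0,0,0)
Op 2: inc R0 by 1 -> R0=(1,0,0) value=1
Op 3: inc R2 by 1 -> R2=(0,0,1) value=1
Op 4: inc R2 by 4 -> R2=(0,0,5) value=5
Op 5: merge R0<->R2 -> R0=(1,0,5) R2=(1,0,5)
Op 6: inc R2 by 1 -> R2=(1,0,6) value=7
Op 7: inc R1 by 4 -> R1=(0,4,0) value=4
Op 8: inc R2 by 1 -> R2=(1,0,7) value=8
Op 9: inc R2 by 4 -> R2=(1,0,11) value=12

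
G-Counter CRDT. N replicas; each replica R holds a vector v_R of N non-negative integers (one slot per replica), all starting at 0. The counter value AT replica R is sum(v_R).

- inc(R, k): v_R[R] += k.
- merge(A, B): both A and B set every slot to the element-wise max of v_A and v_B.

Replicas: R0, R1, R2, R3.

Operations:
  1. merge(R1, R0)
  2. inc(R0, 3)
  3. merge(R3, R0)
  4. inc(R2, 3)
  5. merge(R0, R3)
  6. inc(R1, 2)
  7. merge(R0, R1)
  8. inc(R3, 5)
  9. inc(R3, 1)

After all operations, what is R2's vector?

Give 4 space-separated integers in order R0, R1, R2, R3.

Answer: 0 0 3 0

Derivation:
Op 1: merge R1<->R0 -> R1=(0,0,0,0) R0=(0,0,0,0)
Op 2: inc R0 by 3 -> R0=(3,0,0,0) value=3
Op 3: merge R3<->R0 -> R3=(3,0,0,0) R0=(3,0,0,0)
Op 4: inc R2 by 3 -> R2=(0,0,3,0) value=3
Op 5: merge R0<->R3 -> R0=(3,0,0,0) R3=(3,0,0,0)
Op 6: inc R1 by 2 -> R1=(0,2,0,0) value=2
Op 7: merge R0<->R1 -> R0=(3,2,0,0) R1=(3,2,0,0)
Op 8: inc R3 by 5 -> R3=(3,0,0,5) value=8
Op 9: inc R3 by 1 -> R3=(3,0,0,6) value=9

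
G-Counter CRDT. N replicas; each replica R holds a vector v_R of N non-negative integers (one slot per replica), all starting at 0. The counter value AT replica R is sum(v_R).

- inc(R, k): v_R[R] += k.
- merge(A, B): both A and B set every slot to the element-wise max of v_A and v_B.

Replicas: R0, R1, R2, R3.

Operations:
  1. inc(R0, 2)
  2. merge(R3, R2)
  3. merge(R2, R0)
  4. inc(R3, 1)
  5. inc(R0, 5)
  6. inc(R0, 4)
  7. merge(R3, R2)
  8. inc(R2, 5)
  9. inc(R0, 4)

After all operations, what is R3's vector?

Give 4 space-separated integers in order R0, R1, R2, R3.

Op 1: inc R0 by 2 -> R0=(2,0,0,0) value=2
Op 2: merge R3<->R2 -> R3=(0,0,0,0) R2=(0,0,0,0)
Op 3: merge R2<->R0 -> R2=(2,0,0,0) R0=(2,0,0,0)
Op 4: inc R3 by 1 -> R3=(0,0,0,1) value=1
Op 5: inc R0 by 5 -> R0=(7,0,0,0) value=7
Op 6: inc R0 by 4 -> R0=(11,0,0,0) value=11
Op 7: merge R3<->R2 -> R3=(2,0,0,1) R2=(2,0,0,1)
Op 8: inc R2 by 5 -> R2=(2,0,5,1) value=8
Op 9: inc R0 by 4 -> R0=(15,0,0,0) value=15

Answer: 2 0 0 1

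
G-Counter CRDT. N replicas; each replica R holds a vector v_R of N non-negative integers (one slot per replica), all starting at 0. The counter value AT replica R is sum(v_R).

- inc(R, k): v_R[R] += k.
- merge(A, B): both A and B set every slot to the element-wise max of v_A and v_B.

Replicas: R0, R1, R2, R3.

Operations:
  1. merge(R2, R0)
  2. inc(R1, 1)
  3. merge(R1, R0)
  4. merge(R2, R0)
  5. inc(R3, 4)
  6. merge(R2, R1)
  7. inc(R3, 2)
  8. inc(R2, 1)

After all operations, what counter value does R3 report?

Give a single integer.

Answer: 6

Derivation:
Op 1: merge R2<->R0 -> R2=(0,0,0,0) R0=(0,0,0,0)
Op 2: inc R1 by 1 -> R1=(0,1,0,0) value=1
Op 3: merge R1<->R0 -> R1=(0,1,0,0) R0=(0,1,0,0)
Op 4: merge R2<->R0 -> R2=(0,1,0,0) R0=(0,1,0,0)
Op 5: inc R3 by 4 -> R3=(0,0,0,4) value=4
Op 6: merge R2<->R1 -> R2=(0,1,0,0) R1=(0,1,0,0)
Op 7: inc R3 by 2 -> R3=(0,0,0,6) value=6
Op 8: inc R2 by 1 -> R2=(0,1,1,0) value=2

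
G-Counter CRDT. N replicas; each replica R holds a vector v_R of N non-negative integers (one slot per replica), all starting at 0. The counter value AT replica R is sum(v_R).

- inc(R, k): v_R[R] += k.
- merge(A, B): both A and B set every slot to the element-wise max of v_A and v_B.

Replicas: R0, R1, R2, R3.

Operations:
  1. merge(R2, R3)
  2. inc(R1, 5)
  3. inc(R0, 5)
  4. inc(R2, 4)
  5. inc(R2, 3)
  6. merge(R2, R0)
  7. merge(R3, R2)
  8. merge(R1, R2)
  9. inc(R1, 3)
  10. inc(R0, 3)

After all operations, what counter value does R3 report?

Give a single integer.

Op 1: merge R2<->R3 -> R2=(0,0,0,0) R3=(0,0,0,0)
Op 2: inc R1 by 5 -> R1=(0,5,0,0) value=5
Op 3: inc R0 by 5 -> R0=(5,0,0,0) value=5
Op 4: inc R2 by 4 -> R2=(0,0,4,0) value=4
Op 5: inc R2 by 3 -> R2=(0,0,7,0) value=7
Op 6: merge R2<->R0 -> R2=(5,0,7,0) R0=(5,0,7,0)
Op 7: merge R3<->R2 -> R3=(5,0,7,0) R2=(5,0,7,0)
Op 8: merge R1<->R2 -> R1=(5,5,7,0) R2=(5,5,7,0)
Op 9: inc R1 by 3 -> R1=(5,8,7,0) value=20
Op 10: inc R0 by 3 -> R0=(8,0,7,0) value=15

Answer: 12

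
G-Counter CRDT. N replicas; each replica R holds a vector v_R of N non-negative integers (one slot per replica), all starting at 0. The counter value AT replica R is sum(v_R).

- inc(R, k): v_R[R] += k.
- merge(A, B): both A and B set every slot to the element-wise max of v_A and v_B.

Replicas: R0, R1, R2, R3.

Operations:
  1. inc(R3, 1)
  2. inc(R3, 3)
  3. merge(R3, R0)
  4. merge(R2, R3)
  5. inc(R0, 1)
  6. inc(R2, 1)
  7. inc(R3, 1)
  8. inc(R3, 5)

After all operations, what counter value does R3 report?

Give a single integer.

Op 1: inc R3 by 1 -> R3=(0,0,0,1) value=1
Op 2: inc R3 by 3 -> R3=(0,0,0,4) value=4
Op 3: merge R3<->R0 -> R3=(0,0,0,4) R0=(0,0,0,4)
Op 4: merge R2<->R3 -> R2=(0,0,0,4) R3=(0,0,0,4)
Op 5: inc R0 by 1 -> R0=(1,0,0,4) value=5
Op 6: inc R2 by 1 -> R2=(0,0,1,4) value=5
Op 7: inc R3 by 1 -> R3=(0,0,0,5) value=5
Op 8: inc R3 by 5 -> R3=(0,0,0,10) value=10

Answer: 10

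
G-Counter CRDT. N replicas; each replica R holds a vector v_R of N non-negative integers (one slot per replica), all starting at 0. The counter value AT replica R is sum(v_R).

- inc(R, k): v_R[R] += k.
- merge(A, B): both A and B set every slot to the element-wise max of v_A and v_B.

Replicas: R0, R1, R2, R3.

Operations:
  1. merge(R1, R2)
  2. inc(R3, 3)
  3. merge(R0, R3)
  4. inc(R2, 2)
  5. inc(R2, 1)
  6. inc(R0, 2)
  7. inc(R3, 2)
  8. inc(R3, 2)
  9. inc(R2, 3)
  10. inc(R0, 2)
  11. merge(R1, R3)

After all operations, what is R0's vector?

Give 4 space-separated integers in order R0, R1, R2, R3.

Op 1: merge R1<->R2 -> R1=(0,0,0,0) R2=(0,0,0,0)
Op 2: inc R3 by 3 -> R3=(0,0,0,3) value=3
Op 3: merge R0<->R3 -> R0=(0,0,0,3) R3=(0,0,0,3)
Op 4: inc R2 by 2 -> R2=(0,0,2,0) value=2
Op 5: inc R2 by 1 -> R2=(0,0,3,0) value=3
Op 6: inc R0 by 2 -> R0=(2,0,0,3) value=5
Op 7: inc R3 by 2 -> R3=(0,0,0,5) value=5
Op 8: inc R3 by 2 -> R3=(0,0,0,7) value=7
Op 9: inc R2 by 3 -> R2=(0,0,6,0) value=6
Op 10: inc R0 by 2 -> R0=(4,0,0,3) value=7
Op 11: merge R1<->R3 -> R1=(0,0,0,7) R3=(0,0,0,7)

Answer: 4 0 0 3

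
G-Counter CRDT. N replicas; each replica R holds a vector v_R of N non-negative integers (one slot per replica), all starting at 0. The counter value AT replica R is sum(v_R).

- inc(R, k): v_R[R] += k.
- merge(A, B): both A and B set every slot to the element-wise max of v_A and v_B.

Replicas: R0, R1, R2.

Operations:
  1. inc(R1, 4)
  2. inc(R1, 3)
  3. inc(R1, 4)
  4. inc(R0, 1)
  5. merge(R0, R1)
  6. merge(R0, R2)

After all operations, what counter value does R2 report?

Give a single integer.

Op 1: inc R1 by 4 -> R1=(0,4,0) value=4
Op 2: inc R1 by 3 -> R1=(0,7,0) value=7
Op 3: inc R1 by 4 -> R1=(0,11,0) value=11
Op 4: inc R0 by 1 -> R0=(1,0,0) value=1
Op 5: merge R0<->R1 -> R0=(1,11,0) R1=(1,11,0)
Op 6: merge R0<->R2 -> R0=(1,11,0) R2=(1,11,0)

Answer: 12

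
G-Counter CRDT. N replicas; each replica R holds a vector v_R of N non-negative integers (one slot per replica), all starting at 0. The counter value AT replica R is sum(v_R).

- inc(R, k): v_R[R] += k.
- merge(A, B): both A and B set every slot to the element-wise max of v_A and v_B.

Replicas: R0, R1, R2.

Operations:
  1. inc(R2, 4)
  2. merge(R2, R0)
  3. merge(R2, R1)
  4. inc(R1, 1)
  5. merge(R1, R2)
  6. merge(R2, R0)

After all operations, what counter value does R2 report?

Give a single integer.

Op 1: inc R2 by 4 -> R2=(0,0,4) value=4
Op 2: merge R2<->R0 -> R2=(0,0,4) R0=(0,0,4)
Op 3: merge R2<->R1 -> R2=(0,0,4) R1=(0,0,4)
Op 4: inc R1 by 1 -> R1=(0,1,4) value=5
Op 5: merge R1<->R2 -> R1=(0,1,4) R2=(0,1,4)
Op 6: merge R2<->R0 -> R2=(0,1,4) R0=(0,1,4)

Answer: 5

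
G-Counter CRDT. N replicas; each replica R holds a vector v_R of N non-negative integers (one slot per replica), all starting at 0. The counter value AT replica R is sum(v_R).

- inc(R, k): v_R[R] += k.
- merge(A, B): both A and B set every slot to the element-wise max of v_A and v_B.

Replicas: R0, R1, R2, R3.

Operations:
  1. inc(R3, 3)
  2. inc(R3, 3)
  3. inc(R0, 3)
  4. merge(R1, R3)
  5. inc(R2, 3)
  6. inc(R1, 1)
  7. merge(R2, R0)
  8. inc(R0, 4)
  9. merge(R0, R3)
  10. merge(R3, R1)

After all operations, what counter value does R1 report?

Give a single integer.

Answer: 17

Derivation:
Op 1: inc R3 by 3 -> R3=(0,0,0,3) value=3
Op 2: inc R3 by 3 -> R3=(0,0,0,6) value=6
Op 3: inc R0 by 3 -> R0=(3,0,0,0) value=3
Op 4: merge R1<->R3 -> R1=(0,0,0,6) R3=(0,0,0,6)
Op 5: inc R2 by 3 -> R2=(0,0,3,0) value=3
Op 6: inc R1 by 1 -> R1=(0,1,0,6) value=7
Op 7: merge R2<->R0 -> R2=(3,0,3,0) R0=(3,0,3,0)
Op 8: inc R0 by 4 -> R0=(7,0,3,0) value=10
Op 9: merge R0<->R3 -> R0=(7,0,3,6) R3=(7,0,3,6)
Op 10: merge R3<->R1 -> R3=(7,1,3,6) R1=(7,1,3,6)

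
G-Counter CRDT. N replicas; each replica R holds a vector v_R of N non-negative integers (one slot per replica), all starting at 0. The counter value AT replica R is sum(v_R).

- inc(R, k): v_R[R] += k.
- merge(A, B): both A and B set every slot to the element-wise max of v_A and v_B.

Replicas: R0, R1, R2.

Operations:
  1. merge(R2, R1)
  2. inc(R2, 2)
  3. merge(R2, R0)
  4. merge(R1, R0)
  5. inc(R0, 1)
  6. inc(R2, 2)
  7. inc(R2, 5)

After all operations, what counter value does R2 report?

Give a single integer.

Op 1: merge R2<->R1 -> R2=(0,0,0) R1=(0,0,0)
Op 2: inc R2 by 2 -> R2=(0,0,2) value=2
Op 3: merge R2<->R0 -> R2=(0,0,2) R0=(0,0,2)
Op 4: merge R1<->R0 -> R1=(0,0,2) R0=(0,0,2)
Op 5: inc R0 by 1 -> R0=(1,0,2) value=3
Op 6: inc R2 by 2 -> R2=(0,0,4) value=4
Op 7: inc R2 by 5 -> R2=(0,0,9) value=9

Answer: 9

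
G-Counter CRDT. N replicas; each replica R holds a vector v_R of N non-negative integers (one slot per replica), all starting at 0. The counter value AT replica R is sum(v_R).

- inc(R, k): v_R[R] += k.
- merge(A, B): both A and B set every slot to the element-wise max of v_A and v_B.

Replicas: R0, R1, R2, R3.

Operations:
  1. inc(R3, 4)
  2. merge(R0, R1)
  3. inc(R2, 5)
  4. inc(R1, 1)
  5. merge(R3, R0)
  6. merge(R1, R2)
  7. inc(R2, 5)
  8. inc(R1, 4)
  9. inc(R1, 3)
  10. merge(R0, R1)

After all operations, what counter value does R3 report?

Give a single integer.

Op 1: inc R3 by 4 -> R3=(0,0,0,4) value=4
Op 2: merge R0<->R1 -> R0=(0,0,0,0) R1=(0,0,0,0)
Op 3: inc R2 by 5 -> R2=(0,0,5,0) value=5
Op 4: inc R1 by 1 -> R1=(0,1,0,0) value=1
Op 5: merge R3<->R0 -> R3=(0,0,0,4) R0=(0,0,0,4)
Op 6: merge R1<->R2 -> R1=(0,1,5,0) R2=(0,1,5,0)
Op 7: inc R2 by 5 -> R2=(0,1,10,0) value=11
Op 8: inc R1 by 4 -> R1=(0,5,5,0) value=10
Op 9: inc R1 by 3 -> R1=(0,8,5,0) value=13
Op 10: merge R0<->R1 -> R0=(0,8,5,4) R1=(0,8,5,4)

Answer: 4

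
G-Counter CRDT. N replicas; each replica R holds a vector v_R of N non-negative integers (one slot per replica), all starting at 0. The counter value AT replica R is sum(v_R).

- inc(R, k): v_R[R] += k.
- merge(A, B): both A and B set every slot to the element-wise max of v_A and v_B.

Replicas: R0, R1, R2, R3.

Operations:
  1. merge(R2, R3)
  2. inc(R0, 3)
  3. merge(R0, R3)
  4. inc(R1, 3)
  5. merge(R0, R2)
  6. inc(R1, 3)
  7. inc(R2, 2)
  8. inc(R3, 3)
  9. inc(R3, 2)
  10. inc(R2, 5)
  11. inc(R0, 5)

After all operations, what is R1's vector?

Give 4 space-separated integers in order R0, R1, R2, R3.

Op 1: merge R2<->R3 -> R2=(0,0,0,0) R3=(0,0,0,0)
Op 2: inc R0 by 3 -> R0=(3,0,0,0) value=3
Op 3: merge R0<->R3 -> R0=(3,0,0,0) R3=(3,0,0,0)
Op 4: inc R1 by 3 -> R1=(0,3,0,0) value=3
Op 5: merge R0<->R2 -> R0=(3,0,0,0) R2=(3,0,0,0)
Op 6: inc R1 by 3 -> R1=(0,6,0,0) value=6
Op 7: inc R2 by 2 -> R2=(3,0,2,0) value=5
Op 8: inc R3 by 3 -> R3=(3,0,0,3) value=6
Op 9: inc R3 by 2 -> R3=(3,0,0,5) value=8
Op 10: inc R2 by 5 -> R2=(3,0,7,0) value=10
Op 11: inc R0 by 5 -> R0=(8,0,0,0) value=8

Answer: 0 6 0 0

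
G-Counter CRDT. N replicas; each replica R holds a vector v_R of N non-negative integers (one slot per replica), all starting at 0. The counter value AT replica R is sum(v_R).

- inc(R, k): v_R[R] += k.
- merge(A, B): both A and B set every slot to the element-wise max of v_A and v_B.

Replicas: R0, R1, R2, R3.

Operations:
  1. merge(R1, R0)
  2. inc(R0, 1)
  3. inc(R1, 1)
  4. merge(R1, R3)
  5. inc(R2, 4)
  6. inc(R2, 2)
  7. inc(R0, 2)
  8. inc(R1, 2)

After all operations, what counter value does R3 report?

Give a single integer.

Op 1: merge R1<->R0 -> R1=(0,0,0,0) R0=(0,0,0,0)
Op 2: inc R0 by 1 -> R0=(1,0,0,0) value=1
Op 3: inc R1 by 1 -> R1=(0,1,0,0) value=1
Op 4: merge R1<->R3 -> R1=(0,1,0,0) R3=(0,1,0,0)
Op 5: inc R2 by 4 -> R2=(0,0,4,0) value=4
Op 6: inc R2 by 2 -> R2=(0,0,6,0) value=6
Op 7: inc R0 by 2 -> R0=(3,0,0,0) value=3
Op 8: inc R1 by 2 -> R1=(0,3,0,0) value=3

Answer: 1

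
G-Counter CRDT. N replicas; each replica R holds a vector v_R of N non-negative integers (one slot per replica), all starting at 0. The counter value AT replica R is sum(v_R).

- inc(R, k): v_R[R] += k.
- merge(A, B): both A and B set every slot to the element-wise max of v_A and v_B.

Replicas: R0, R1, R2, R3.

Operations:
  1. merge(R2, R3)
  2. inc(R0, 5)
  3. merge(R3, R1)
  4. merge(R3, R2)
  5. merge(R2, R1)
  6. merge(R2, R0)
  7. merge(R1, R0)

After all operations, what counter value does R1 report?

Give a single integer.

Op 1: merge R2<->R3 -> R2=(0,0,0,0) R3=(0,0,0,0)
Op 2: inc R0 by 5 -> R0=(5,0,0,0) value=5
Op 3: merge R3<->R1 -> R3=(0,0,0,0) R1=(0,0,0,0)
Op 4: merge R3<->R2 -> R3=(0,0,0,0) R2=(0,0,0,0)
Op 5: merge R2<->R1 -> R2=(0,0,0,0) R1=(0,0,0,0)
Op 6: merge R2<->R0 -> R2=(5,0,0,0) R0=(5,0,0,0)
Op 7: merge R1<->R0 -> R1=(5,0,0,0) R0=(5,0,0,0)

Answer: 5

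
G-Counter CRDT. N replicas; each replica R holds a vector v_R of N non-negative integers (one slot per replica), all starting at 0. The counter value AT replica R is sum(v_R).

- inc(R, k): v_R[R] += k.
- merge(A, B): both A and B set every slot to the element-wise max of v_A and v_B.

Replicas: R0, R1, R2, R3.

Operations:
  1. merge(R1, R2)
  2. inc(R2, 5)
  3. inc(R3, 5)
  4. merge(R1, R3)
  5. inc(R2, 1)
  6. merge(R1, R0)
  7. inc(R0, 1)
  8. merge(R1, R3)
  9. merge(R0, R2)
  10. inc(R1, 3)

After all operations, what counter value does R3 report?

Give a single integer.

Answer: 5

Derivation:
Op 1: merge R1<->R2 -> R1=(0,0,0,0) R2=(0,0,0,0)
Op 2: inc R2 by 5 -> R2=(0,0,5,0) value=5
Op 3: inc R3 by 5 -> R3=(0,0,0,5) value=5
Op 4: merge R1<->R3 -> R1=(0,0,0,5) R3=(0,0,0,5)
Op 5: inc R2 by 1 -> R2=(0,0,6,0) value=6
Op 6: merge R1<->R0 -> R1=(0,0,0,5) R0=(0,0,0,5)
Op 7: inc R0 by 1 -> R0=(1,0,0,5) value=6
Op 8: merge R1<->R3 -> R1=(0,0,0,5) R3=(0,0,0,5)
Op 9: merge R0<->R2 -> R0=(1,0,6,5) R2=(1,0,6,5)
Op 10: inc R1 by 3 -> R1=(0,3,0,5) value=8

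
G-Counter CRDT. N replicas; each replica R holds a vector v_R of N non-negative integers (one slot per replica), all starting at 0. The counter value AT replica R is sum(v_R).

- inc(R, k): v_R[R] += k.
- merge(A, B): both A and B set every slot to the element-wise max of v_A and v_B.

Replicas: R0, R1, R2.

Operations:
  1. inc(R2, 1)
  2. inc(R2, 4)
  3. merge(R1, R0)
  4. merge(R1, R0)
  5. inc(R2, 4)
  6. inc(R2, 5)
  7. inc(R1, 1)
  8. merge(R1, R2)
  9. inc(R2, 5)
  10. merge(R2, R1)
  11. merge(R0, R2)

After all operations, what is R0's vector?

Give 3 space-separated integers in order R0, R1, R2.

Op 1: inc R2 by 1 -> R2=(0,0,1) value=1
Op 2: inc R2 by 4 -> R2=(0,0,5) value=5
Op 3: merge R1<->R0 -> R1=(0,0,0) R0=(0,0,0)
Op 4: merge R1<->R0 -> R1=(0,0,0) R0=(0,0,0)
Op 5: inc R2 by 4 -> R2=(0,0,9) value=9
Op 6: inc R2 by 5 -> R2=(0,0,14) value=14
Op 7: inc R1 by 1 -> R1=(0,1,0) value=1
Op 8: merge R1<->R2 -> R1=(0,1,14) R2=(0,1,14)
Op 9: inc R2 by 5 -> R2=(0,1,19) value=20
Op 10: merge R2<->R1 -> R2=(0,1,19) R1=(0,1,19)
Op 11: merge R0<->R2 -> R0=(0,1,19) R2=(0,1,19)

Answer: 0 1 19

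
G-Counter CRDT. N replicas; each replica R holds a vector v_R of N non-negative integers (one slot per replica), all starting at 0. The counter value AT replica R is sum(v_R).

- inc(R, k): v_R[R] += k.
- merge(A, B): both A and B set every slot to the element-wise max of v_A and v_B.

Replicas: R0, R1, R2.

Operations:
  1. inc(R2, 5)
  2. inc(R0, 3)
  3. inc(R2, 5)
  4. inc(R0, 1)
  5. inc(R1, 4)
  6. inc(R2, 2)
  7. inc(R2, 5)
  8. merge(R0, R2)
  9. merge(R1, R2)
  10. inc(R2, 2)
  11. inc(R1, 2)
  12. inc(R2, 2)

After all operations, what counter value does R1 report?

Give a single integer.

Op 1: inc R2 by 5 -> R2=(0,0,5) value=5
Op 2: inc R0 by 3 -> R0=(3,0,0) value=3
Op 3: inc R2 by 5 -> R2=(0,0,10) value=10
Op 4: inc R0 by 1 -> R0=(4,0,0) value=4
Op 5: inc R1 by 4 -> R1=(0,4,0) value=4
Op 6: inc R2 by 2 -> R2=(0,0,12) value=12
Op 7: inc R2 by 5 -> R2=(0,0,17) value=17
Op 8: merge R0<->R2 -> R0=(4,0,17) R2=(4,0,17)
Op 9: merge R1<->R2 -> R1=(4,4,17) R2=(4,4,17)
Op 10: inc R2 by 2 -> R2=(4,4,19) value=27
Op 11: inc R1 by 2 -> R1=(4,6,17) value=27
Op 12: inc R2 by 2 -> R2=(4,4,21) value=29

Answer: 27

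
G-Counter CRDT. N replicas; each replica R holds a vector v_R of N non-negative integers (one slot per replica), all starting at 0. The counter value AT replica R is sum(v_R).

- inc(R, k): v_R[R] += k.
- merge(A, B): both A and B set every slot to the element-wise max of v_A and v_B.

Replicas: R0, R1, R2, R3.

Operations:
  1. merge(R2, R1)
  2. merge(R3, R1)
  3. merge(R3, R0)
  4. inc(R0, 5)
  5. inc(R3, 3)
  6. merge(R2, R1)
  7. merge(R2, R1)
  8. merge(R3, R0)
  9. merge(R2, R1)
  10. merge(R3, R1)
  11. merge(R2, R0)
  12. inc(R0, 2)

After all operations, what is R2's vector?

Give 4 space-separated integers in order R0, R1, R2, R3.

Op 1: merge R2<->R1 -> R2=(0,0,0,0) R1=(0,0,0,0)
Op 2: merge R3<->R1 -> R3=(0,0,0,0) R1=(0,0,0,0)
Op 3: merge R3<->R0 -> R3=(0,0,0,0) R0=(0,0,0,0)
Op 4: inc R0 by 5 -> R0=(5,0,0,0) value=5
Op 5: inc R3 by 3 -> R3=(0,0,0,3) value=3
Op 6: merge R2<->R1 -> R2=(0,0,0,0) R1=(0,0,0,0)
Op 7: merge R2<->R1 -> R2=(0,0,0,0) R1=(0,0,0,0)
Op 8: merge R3<->R0 -> R3=(5,0,0,3) R0=(5,0,0,3)
Op 9: merge R2<->R1 -> R2=(0,0,0,0) R1=(0,0,0,0)
Op 10: merge R3<->R1 -> R3=(5,0,0,3) R1=(5,0,0,3)
Op 11: merge R2<->R0 -> R2=(5,0,0,3) R0=(5,0,0,3)
Op 12: inc R0 by 2 -> R0=(7,0,0,3) value=10

Answer: 5 0 0 3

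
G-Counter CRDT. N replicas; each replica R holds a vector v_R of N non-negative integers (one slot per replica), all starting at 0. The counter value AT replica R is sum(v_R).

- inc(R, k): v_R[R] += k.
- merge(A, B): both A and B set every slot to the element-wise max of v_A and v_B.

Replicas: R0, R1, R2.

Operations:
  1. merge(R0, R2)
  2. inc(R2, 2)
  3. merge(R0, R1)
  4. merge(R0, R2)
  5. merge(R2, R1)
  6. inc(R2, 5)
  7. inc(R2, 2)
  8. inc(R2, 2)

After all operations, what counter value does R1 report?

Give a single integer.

Op 1: merge R0<->R2 -> R0=(0,0,0) R2=(0,0,0)
Op 2: inc R2 by 2 -> R2=(0,0,2) value=2
Op 3: merge R0<->R1 -> R0=(0,0,0) R1=(0,0,0)
Op 4: merge R0<->R2 -> R0=(0,0,2) R2=(0,0,2)
Op 5: merge R2<->R1 -> R2=(0,0,2) R1=(0,0,2)
Op 6: inc R2 by 5 -> R2=(0,0,7) value=7
Op 7: inc R2 by 2 -> R2=(0,0,9) value=9
Op 8: inc R2 by 2 -> R2=(0,0,11) value=11

Answer: 2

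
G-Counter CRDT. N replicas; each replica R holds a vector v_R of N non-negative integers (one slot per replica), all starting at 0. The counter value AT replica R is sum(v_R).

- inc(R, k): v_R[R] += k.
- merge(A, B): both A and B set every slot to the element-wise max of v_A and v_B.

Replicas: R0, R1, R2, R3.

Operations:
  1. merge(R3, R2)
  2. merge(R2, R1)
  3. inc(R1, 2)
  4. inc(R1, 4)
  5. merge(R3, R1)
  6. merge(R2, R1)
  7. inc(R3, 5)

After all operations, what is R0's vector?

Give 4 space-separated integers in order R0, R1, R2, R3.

Answer: 0 0 0 0

Derivation:
Op 1: merge R3<->R2 -> R3=(0,0,0,0) R2=(0,0,0,0)
Op 2: merge R2<->R1 -> R2=(0,0,0,0) R1=(0,0,0,0)
Op 3: inc R1 by 2 -> R1=(0,2,0,0) value=2
Op 4: inc R1 by 4 -> R1=(0,6,0,0) value=6
Op 5: merge R3<->R1 -> R3=(0,6,0,0) R1=(0,6,0,0)
Op 6: merge R2<->R1 -> R2=(0,6,0,0) R1=(0,6,0,0)
Op 7: inc R3 by 5 -> R3=(0,6,0,5) value=11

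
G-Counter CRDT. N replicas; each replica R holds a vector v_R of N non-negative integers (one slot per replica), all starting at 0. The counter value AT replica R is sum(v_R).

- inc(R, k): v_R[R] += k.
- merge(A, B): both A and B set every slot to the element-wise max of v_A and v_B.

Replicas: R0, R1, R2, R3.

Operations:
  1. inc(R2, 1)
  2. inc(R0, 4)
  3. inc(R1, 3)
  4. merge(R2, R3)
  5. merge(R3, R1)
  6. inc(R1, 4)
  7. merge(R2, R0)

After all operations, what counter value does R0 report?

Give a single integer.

Answer: 5

Derivation:
Op 1: inc R2 by 1 -> R2=(0,0,1,0) value=1
Op 2: inc R0 by 4 -> R0=(4,0,0,0) value=4
Op 3: inc R1 by 3 -> R1=(0,3,0,0) value=3
Op 4: merge R2<->R3 -> R2=(0,0,1,0) R3=(0,0,1,0)
Op 5: merge R3<->R1 -> R3=(0,3,1,0) R1=(0,3,1,0)
Op 6: inc R1 by 4 -> R1=(0,7,1,0) value=8
Op 7: merge R2<->R0 -> R2=(4,0,1,0) R0=(4,0,1,0)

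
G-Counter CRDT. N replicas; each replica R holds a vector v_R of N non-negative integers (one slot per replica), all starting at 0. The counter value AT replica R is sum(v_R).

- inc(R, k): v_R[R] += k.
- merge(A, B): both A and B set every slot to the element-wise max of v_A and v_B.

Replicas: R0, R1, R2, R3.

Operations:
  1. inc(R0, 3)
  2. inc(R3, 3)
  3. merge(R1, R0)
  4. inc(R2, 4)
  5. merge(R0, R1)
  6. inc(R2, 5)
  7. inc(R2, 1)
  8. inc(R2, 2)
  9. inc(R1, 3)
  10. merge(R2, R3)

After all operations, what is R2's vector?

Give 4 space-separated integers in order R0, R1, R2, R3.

Op 1: inc R0 by 3 -> R0=(3,0,0,0) value=3
Op 2: inc R3 by 3 -> R3=(0,0,0,3) value=3
Op 3: merge R1<->R0 -> R1=(3,0,0,0) R0=(3,0,0,0)
Op 4: inc R2 by 4 -> R2=(0,0,4,0) value=4
Op 5: merge R0<->R1 -> R0=(3,0,0,0) R1=(3,0,0,0)
Op 6: inc R2 by 5 -> R2=(0,0,9,0) value=9
Op 7: inc R2 by 1 -> R2=(0,0,10,0) value=10
Op 8: inc R2 by 2 -> R2=(0,0,12,0) value=12
Op 9: inc R1 by 3 -> R1=(3,3,0,0) value=6
Op 10: merge R2<->R3 -> R2=(0,0,12,3) R3=(0,0,12,3)

Answer: 0 0 12 3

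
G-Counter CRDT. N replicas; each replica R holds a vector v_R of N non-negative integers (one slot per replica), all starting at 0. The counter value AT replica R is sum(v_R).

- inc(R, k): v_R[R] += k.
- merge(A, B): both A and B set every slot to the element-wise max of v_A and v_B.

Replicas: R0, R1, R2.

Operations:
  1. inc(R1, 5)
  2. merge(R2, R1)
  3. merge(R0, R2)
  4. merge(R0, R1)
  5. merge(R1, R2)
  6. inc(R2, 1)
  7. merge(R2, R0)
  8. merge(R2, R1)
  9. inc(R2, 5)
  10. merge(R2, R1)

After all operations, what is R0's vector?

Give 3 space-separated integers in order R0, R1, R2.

Answer: 0 5 1

Derivation:
Op 1: inc R1 by 5 -> R1=(0,5,0) value=5
Op 2: merge R2<->R1 -> R2=(0,5,0) R1=(0,5,0)
Op 3: merge R0<->R2 -> R0=(0,5,0) R2=(0,5,0)
Op 4: merge R0<->R1 -> R0=(0,5,0) R1=(0,5,0)
Op 5: merge R1<->R2 -> R1=(0,5,0) R2=(0,5,0)
Op 6: inc R2 by 1 -> R2=(0,5,1) value=6
Op 7: merge R2<->R0 -> R2=(0,5,1) R0=(0,5,1)
Op 8: merge R2<->R1 -> R2=(0,5,1) R1=(0,5,1)
Op 9: inc R2 by 5 -> R2=(0,5,6) value=11
Op 10: merge R2<->R1 -> R2=(0,5,6) R1=(0,5,6)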